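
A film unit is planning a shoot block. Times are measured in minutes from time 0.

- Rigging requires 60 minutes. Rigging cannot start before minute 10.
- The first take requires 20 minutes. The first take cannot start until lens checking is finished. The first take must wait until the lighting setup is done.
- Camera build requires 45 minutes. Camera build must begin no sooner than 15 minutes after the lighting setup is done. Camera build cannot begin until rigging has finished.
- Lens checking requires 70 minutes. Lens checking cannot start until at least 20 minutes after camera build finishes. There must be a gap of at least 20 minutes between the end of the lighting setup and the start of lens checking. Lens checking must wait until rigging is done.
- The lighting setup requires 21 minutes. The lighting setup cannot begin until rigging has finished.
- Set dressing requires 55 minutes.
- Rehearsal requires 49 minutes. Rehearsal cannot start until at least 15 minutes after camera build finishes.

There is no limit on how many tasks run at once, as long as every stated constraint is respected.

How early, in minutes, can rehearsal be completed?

215

Rigging cannot begin until its own release at minute 10. It runs from minute 10 to 10 + 60 = minute 70.
The lighting setup cannot begin until rigging (finishes minute 70). It runs from minute 70 to 70 + 21 = minute 91.
Camera build has to wait for the lighting setup (finishes minute 91, plus 15-minute gap → minute 106); rigging (finishes minute 70). The latest of these is minute 106, so camera build runs minute 106 to 106 + 45 = minute 151.
Rehearsal waits on camera build (finishes minute 151, plus 15-minute gap → minute 166), so it starts at minute 166 and finishes at 166 + 49 = minute 215.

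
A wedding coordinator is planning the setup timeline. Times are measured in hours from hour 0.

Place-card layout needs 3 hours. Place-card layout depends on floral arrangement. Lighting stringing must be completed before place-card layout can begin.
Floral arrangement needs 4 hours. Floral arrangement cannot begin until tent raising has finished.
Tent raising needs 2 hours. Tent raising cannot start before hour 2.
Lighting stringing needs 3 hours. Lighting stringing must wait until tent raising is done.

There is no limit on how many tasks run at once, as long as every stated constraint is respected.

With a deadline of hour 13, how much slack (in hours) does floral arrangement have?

2

After its own release at hour 2, tent raising can start at hour 2 and finishes at hour 4.
Floral arrangement waits on tent raising (finishes hour 4), so it starts at hour 4 and finishes at 4 + 4 = hour 8.

Working backward from the deadline:
Place-card layout must finish by hour 13; it takes 3 hours, so it must start by 13 − 3 = hour 10.
Since place-card layout (must start by hour 10) depends on it, floral arrangement must finish by hour 10. Backing off its 4-hour duration gives a latest start of hour 6.
So floral arrangement can start as early as hour 4 and as late as hour 6, giving 6 − 4 = 2 hours of slack.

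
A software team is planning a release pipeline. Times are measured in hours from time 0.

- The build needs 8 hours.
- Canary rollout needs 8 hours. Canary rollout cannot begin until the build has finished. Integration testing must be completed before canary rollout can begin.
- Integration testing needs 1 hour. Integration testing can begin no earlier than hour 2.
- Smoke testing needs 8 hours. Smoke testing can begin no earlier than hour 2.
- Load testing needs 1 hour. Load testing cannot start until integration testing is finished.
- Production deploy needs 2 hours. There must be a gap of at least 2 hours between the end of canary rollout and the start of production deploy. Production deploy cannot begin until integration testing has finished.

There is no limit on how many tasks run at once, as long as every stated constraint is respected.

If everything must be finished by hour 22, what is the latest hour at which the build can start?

Nothing follows production deploy; the deadline of hour 22 is its only limit. It must start by 22 − 2 = hour 20.
Canary rollout must finish before production deploy (must start by hour 20, minus 2-hour gap → hour 18). With an 8-hour duration, canary rollout must start by 18 − 8 = hour 10.
The build must finish before canary rollout (must start by hour 10). With an 8-hour duration, the build must start by 10 − 8 = hour 2.

2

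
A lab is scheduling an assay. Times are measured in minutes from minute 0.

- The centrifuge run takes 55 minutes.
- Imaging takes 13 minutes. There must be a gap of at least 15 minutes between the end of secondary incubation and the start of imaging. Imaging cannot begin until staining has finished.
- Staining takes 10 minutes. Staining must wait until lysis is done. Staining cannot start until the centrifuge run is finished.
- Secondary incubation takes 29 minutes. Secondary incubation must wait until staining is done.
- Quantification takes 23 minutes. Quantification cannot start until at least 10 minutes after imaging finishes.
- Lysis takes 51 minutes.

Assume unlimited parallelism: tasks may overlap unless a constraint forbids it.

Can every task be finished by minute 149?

Nothing blocks the centrifuge run, so it runs from minute 0 to minute 55.
Nothing blocks lysis, so it runs from minute 0 to minute 51.
Staining has to wait for lysis (finishes minute 51); the centrifuge run (finishes minute 55). The latest of these is minute 55, so staining runs minute 55 to 55 + 10 = minute 65.
Secondary incubation cannot begin until staining (finishes minute 65). It runs from minute 65 to 65 + 29 = minute 94.
Imaging needs all of secondary incubation (finishes minute 94, plus 15-minute gap → minute 109); staining (finishes minute 65). That puts its earliest start at minute 109; it finishes at 109 + 13 = minute 122.
After imaging (finishes minute 122, plus 10-minute gap → minute 132), quantification can start at minute 132 and finishes at minute 155.
The earliest everything can be done is minute 155, which is after the deadline of 149, so it is not possible.

No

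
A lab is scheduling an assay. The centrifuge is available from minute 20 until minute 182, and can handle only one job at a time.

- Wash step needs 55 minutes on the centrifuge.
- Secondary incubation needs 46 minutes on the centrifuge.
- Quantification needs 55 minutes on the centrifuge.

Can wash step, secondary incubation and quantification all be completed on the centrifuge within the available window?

Yes

The centrifuge window is 182 − 20 = 162 minutes.
Running back to back, the jobs need 55 + 46 + 55 = 156 minutes on the centrifuge.
Since 156 ≤ 162, they fit within the window.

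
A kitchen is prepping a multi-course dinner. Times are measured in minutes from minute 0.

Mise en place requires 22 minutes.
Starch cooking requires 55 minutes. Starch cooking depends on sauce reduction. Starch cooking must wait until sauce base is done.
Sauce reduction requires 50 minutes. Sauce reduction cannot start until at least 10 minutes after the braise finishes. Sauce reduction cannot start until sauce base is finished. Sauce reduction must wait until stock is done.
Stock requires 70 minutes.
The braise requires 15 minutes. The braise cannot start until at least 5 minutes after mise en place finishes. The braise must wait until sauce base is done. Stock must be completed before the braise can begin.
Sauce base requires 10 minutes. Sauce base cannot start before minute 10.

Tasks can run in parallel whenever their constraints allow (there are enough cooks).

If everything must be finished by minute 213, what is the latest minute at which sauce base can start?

73

To finish by minute 213, starch cooking (duration 55) must start no later than minute 158.
Since starch cooking (must start by minute 158) depends on it, sauce reduction must finish by minute 158. Backing off its 50-minute duration gives a latest start of minute 108.
The braise feeds into sauce reduction (must start by minute 108, minus 10-minute gap → minute 98); so the braise must finish by minute 98 and therefore start by minute 83.
Sauce base must finish in time for the braise (must start by minute 83); sauce reduction (must start by minute 108); starch cooking (must start by minute 158). The tightest is minute 83, so sauce base must start by 83 − 10 = minute 73.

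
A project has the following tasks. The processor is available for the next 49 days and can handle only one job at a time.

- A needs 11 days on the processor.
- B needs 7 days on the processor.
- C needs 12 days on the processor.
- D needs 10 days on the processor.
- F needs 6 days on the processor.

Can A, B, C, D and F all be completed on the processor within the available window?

Yes

Running back to back, the jobs need 11 + 7 + 12 + 10 + 6 = 46 days on the processor.
Since 46 ≤ 49, they fit within the window.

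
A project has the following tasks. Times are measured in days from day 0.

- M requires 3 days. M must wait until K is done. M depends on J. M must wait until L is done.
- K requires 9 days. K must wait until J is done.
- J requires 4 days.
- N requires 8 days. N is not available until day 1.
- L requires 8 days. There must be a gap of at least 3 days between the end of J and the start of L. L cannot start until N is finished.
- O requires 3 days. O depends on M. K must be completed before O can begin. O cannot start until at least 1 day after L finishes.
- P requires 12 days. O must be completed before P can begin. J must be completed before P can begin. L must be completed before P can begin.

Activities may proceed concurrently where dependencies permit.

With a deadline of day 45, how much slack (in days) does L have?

10

After its own release at day 1, N can start at day 1 and finishes at day 9.
Nothing blocks J, so it runs from day 0 to day 4.
L needs all of J (finishes day 4, plus 3-day gap → day 7); N (finishes day 9). That puts its earliest start at day 9; it finishes at 9 + 8 = day 17.

Working backward from the deadline:
P has no dependents, so it just needs to finish by day 45. Starting by 45 − 12 = day 33 achieves that.
O has to be done before P (must start by day 33). That means finishing by day 33, i.e. starting by 33 − 3 = day 30.
M has to be done before O (must start by day 30). That means finishing by day 30, i.e. starting by 30 − 3 = day 27.
L must finish in time for M (must start by day 27); O (must start by day 30, minus 1-day gap → day 29); P (must start by day 33). The tightest is day 27, so L must start by 27 − 8 = day 19.
So L can start as early as day 9 and as late as day 19, giving 19 − 9 = 10 days of slack.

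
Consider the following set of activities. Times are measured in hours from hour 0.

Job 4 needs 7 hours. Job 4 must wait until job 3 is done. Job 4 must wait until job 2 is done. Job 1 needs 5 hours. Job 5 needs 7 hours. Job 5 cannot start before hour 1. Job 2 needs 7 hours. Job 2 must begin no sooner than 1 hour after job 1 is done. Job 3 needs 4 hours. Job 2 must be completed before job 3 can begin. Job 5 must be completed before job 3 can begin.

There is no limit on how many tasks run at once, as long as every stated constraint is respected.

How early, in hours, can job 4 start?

17

After its own release at hour 1, job 5 can start at hour 1 and finishes at hour 8.
Job 1 has no prerequisites, so it starts at hour 0 and finishes at hour 5.
Job 2 cannot begin until job 1 (finishes hour 5, plus 1-hour gap → hour 6). It runs from hour 6 to 6 + 7 = hour 13.
Job 3 cannot start until job 2 (finishes hour 13); job 5 (finishes hour 8). The controlling bound is hour 13, so job 3 finishes at 13 + 4 = hour 17.
Job 4 waits on job 3 (finishes hour 17); job 2 (finishes hour 13). The latest of these is hour 17, which is the earliest job 4 can start.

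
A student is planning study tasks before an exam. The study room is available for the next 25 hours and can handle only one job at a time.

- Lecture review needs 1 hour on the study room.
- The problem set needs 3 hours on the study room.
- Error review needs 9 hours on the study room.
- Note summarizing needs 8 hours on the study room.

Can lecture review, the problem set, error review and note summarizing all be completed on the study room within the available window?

Yes

Running back to back, the jobs need 1 + 3 + 9 + 8 = 21 hours on the study room.
Since 21 ≤ 25, they fit within the window.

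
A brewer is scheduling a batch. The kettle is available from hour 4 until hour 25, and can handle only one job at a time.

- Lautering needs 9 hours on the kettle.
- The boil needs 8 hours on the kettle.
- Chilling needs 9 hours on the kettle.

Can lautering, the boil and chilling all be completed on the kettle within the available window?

The kettle window is 25 − 4 = 21 hours.
Running back to back, the jobs need 9 + 8 + 9 = 26 hours on the kettle.
Since 26 > 21, they cannot all fit.

No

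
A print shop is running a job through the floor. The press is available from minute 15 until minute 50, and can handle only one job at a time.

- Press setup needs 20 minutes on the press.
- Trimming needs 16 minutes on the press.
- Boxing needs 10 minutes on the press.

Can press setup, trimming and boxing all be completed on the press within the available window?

No

The press window is 50 − 15 = 35 minutes.
Running back to back, the jobs need 20 + 16 + 10 = 46 minutes on the press.
Since 46 > 35, they cannot all fit.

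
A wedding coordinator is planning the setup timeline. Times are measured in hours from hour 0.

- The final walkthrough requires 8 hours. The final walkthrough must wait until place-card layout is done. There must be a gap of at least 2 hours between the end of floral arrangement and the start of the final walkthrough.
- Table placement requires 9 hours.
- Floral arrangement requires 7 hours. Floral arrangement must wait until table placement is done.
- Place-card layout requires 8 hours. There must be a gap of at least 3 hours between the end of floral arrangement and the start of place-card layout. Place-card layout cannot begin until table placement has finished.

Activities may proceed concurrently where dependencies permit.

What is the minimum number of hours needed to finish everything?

35

Nothing blocks table placement, so it runs from hour 0 to hour 9.
After table placement (finishes hour 9), floral arrangement can start at hour 9 and finishes at hour 16.
For place-card layout: floral arrangement (finishes hour 16, plus 3-hour gap → hour 19); table placement (finishes hour 9). Taking the maximum gives a start of hour 19, and it finishes at 19 + 8 = hour 27.
The final walkthrough has to wait for place-card layout (finishes hour 27); floral arrangement (finishes hour 16, plus 2-hour gap → hour 18). The latest of these is hour 27, so the final walkthrough runs hour 27 to 27 + 8 = hour 35.
All tasks are finished once the last one completes. Finish times: Table placement at 9, Floral arrangement at 16, Place-card layout at 27, The final walkthrough at 35. The latest is hour 35.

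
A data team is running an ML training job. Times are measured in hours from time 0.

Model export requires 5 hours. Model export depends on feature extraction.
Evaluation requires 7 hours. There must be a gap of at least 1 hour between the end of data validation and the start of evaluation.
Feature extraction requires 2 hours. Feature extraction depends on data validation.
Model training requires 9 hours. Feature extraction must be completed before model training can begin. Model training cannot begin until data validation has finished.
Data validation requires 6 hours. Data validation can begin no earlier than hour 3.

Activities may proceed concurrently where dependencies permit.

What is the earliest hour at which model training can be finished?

Data validation cannot begin until its own release at hour 3. It runs from hour 3 to 3 + 6 = hour 9.
Feature extraction cannot begin until data validation (finishes hour 9). It runs from hour 9 to 9 + 2 = hour 11.
Model training has to wait for feature extraction (finishes hour 11); data validation (finishes hour 9). The latest of these is hour 11, so model training runs hour 11 to 11 + 9 = hour 20.

20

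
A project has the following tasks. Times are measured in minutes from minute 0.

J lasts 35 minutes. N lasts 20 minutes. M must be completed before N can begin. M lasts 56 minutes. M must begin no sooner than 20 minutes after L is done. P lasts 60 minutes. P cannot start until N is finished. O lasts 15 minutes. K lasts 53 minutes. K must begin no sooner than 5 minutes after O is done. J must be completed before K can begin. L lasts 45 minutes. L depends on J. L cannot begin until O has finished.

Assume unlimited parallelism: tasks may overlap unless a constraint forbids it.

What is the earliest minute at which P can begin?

176

O can start immediately at minute 0; it finishes at minute 15.
J has no prerequisites, so it starts at minute 0 and finishes at minute 35.
L needs all of J (finishes minute 35); O (finishes minute 15). That puts its earliest start at minute 35; it finishes at 35 + 45 = minute 80.
After L (finishes minute 80, plus 20-minute gap → minute 100), M can start at minute 100 and finishes at minute 156.
N cannot begin until M (finishes minute 156). It runs from minute 156 to 156 + 20 = minute 176.
P waits on N (finishes minute 176), so the earliest it can start is minute 176.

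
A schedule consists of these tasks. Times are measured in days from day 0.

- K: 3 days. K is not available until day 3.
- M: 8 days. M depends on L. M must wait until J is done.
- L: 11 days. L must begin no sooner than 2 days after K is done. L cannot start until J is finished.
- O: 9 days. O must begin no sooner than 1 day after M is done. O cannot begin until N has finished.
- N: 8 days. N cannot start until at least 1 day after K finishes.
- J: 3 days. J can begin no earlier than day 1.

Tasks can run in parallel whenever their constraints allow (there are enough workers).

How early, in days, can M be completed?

27

K waits on its own release at day 3, so it starts at day 3 and finishes at 3 + 3 = day 6.
After its own release at day 1, J can start at day 1 and finishes at day 4.
L has to wait for K (finishes day 6, plus 2-day gap → day 8); J (finishes day 4). The latest of these is day 8, so L runs day 8 to 8 + 11 = day 19.
M has to wait for L (finishes day 19); J (finishes day 4). The latest of these is day 19, so M runs day 19 to 19 + 8 = day 27.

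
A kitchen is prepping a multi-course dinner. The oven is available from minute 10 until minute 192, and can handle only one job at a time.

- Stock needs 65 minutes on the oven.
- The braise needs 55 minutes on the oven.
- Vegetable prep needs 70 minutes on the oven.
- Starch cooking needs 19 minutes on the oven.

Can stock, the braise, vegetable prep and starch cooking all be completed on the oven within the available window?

The oven window is 192 − 10 = 182 minutes.
Running back to back, the jobs need 65 + 55 + 70 + 19 = 209 minutes on the oven.
Since 209 > 182, they cannot all fit.

No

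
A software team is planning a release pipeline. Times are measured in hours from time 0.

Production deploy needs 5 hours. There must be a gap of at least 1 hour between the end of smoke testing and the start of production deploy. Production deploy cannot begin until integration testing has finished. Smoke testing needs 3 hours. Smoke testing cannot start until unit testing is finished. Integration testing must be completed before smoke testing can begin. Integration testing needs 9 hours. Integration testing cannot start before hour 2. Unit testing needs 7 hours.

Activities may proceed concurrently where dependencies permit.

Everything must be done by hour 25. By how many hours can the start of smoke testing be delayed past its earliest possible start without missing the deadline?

Integration testing cannot begin until its own release at hour 2. It runs from hour 2 to 2 + 9 = hour 11.
Nothing blocks unit testing, so it runs from hour 0 to hour 7.
Smoke testing has to wait for unit testing (finishes hour 7); integration testing (finishes hour 11). The latest of these is hour 11, so smoke testing runs hour 11 to 11 + 3 = hour 14.

Working backward from the deadline:
Production deploy has no dependents, so it just needs to finish by hour 25. Starting by 25 − 5 = hour 20 achieves that.
Smoke testing must finish before production deploy (must start by hour 20, minus 1-hour gap → hour 19). With a 3-hour duration, smoke testing must start by 19 − 3 = hour 16.
So smoke testing can start as early as hour 11 and as late as hour 16, giving 16 − 11 = 5 hours of slack.

5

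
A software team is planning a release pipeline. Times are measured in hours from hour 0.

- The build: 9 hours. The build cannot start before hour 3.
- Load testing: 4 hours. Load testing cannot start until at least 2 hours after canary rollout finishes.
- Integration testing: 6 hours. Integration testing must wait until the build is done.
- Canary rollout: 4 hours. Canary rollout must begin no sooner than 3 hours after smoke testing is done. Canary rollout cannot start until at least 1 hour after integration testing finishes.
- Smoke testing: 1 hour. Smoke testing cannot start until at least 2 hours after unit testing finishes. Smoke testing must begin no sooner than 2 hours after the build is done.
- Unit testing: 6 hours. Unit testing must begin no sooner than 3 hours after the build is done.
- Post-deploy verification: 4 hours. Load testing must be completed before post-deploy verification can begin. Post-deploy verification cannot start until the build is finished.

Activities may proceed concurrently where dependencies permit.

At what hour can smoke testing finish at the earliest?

24

The build waits on its own release at hour 3, so it starts at hour 3 and finishes at 3 + 9 = hour 12.
Unit testing waits on the build (finishes hour 12, plus 3-hour gap → hour 15), so it starts at hour 15 and finishes at 15 + 6 = hour 21.
Smoke testing has to wait for unit testing (finishes hour 21, plus 2-hour gap → hour 23); the build (finishes hour 12, plus 2-hour gap → hour 14). The latest of these is hour 23, so smoke testing runs hour 23 to 23 + 1 = hour 24.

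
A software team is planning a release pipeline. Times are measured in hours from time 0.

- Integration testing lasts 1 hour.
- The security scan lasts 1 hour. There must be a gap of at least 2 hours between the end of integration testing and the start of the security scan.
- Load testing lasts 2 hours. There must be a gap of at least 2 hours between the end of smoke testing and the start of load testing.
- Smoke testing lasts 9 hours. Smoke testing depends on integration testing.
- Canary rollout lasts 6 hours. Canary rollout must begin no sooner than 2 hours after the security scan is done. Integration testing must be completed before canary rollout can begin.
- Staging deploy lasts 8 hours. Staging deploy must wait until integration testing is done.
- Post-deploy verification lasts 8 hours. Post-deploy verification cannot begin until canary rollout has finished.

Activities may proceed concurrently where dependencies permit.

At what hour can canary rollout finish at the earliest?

12

Nothing blocks integration testing, so it runs from hour 0 to hour 1.
The security scan waits on integration testing (finishes hour 1, plus 2-hour gap → hour 3), so it starts at hour 3 and finishes at 3 + 1 = hour 4.
For canary rollout: the security scan (finishes hour 4, plus 2-hour gap → hour 6); integration testing (finishes hour 1). Taking the maximum gives a start of hour 6, and it finishes at 6 + 6 = hour 12.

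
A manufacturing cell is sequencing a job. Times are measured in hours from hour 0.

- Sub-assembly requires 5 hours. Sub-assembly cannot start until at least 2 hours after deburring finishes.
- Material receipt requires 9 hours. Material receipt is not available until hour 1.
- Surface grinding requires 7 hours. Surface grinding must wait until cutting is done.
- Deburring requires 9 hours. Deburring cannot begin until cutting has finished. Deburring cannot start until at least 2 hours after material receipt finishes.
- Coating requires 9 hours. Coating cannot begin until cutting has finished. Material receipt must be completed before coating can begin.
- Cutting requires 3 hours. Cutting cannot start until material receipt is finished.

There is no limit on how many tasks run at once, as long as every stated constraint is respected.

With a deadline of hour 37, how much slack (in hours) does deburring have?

8

Material receipt cannot begin until its own release at hour 1. It runs from hour 1 to 1 + 9 = hour 10.
Cutting cannot begin until material receipt (finishes hour 10). It runs from hour 10 to 10 + 3 = hour 13.
Deburring cannot start until cutting (finishes hour 13); material receipt (finishes hour 10, plus 2-hour gap → hour 12). The controlling bound is hour 13, so deburring finishes at 13 + 9 = hour 22.

Working backward from the deadline:
To finish by hour 37, sub-assembly (duration 5) must start no later than hour 32.
Deburring feeds into sub-assembly (must start by hour 32, minus 2-hour gap → hour 30); so deburring must finish by hour 30 and therefore start by hour 21.
So deburring can start as early as hour 13 and as late as hour 21, giving 21 − 13 = 8 hours of slack.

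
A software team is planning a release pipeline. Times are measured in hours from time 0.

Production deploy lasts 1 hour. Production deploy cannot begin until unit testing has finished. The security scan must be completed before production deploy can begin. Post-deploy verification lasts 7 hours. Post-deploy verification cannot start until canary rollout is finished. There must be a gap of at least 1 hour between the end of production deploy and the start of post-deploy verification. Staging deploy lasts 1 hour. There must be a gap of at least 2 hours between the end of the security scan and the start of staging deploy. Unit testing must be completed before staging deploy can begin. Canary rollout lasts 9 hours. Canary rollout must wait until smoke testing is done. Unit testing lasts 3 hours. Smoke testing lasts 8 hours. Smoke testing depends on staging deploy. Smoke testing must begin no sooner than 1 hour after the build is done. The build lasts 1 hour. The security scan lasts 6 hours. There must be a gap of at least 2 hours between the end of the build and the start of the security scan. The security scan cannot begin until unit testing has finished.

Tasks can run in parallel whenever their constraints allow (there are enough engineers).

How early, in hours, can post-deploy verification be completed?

36

Unit testing can start immediately at hour 0; it finishes at hour 3.
The build has no prerequisites, so it starts at hour 0 and finishes at hour 1.
The security scan needs all of the build (finishes hour 1, plus 2-hour gap → hour 3); unit testing (finishes hour 3). That puts its earliest start at hour 3; it finishes at 3 + 6 = hour 9.
Production deploy cannot start until unit testing (finishes hour 3); the security scan (finishes hour 9). The controlling bound is hour 9, so production deploy finishes at 9 + 1 = hour 10.
For staging deploy: the security scan (finishes hour 9, plus 2-hour gap → hour 11); unit testing (finishes hour 3). Taking the maximum gives a start of hour 11, and it finishes at 11 + 1 = hour 12.
Smoke testing has to wait for staging deploy (finishes hour 12); the build (finishes hour 1, plus 1-hour gap → hour 2). The latest of these is hour 12, so smoke testing runs hour 12 to 12 + 8 = hour 20.
Canary rollout waits on smoke testing (finishes hour 20), so it starts at hour 20 and finishes at 20 + 9 = hour 29.
Post-deploy verification needs all of canary rollout (finishes hour 29); production deploy (finishes hour 10, plus 1-hour gap → hour 11). That puts its earliest start at hour 29; it finishes at 29 + 7 = hour 36.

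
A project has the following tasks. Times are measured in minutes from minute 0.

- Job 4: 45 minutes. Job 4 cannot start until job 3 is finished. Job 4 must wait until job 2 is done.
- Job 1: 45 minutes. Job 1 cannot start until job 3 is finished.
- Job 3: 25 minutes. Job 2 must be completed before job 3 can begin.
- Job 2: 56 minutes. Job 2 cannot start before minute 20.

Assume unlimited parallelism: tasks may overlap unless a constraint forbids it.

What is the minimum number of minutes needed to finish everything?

Job 2 cannot begin until its own release at minute 20. It runs from minute 20 to 20 + 56 = minute 76.
Job 3 waits on job 2 (finishes minute 76), so it starts at minute 76 and finishes at 76 + 25 = minute 101.
Job 4 cannot start until job 3 (finishes minute 101); job 2 (finishes minute 76). The controlling bound is minute 101, so job 4 finishes at 101 + 45 = minute 146.
Job 1 waits on job 3 (finishes minute 101), so it starts at minute 101 and finishes at 101 + 45 = minute 146.
All tasks are finished once the last one completes. Finish times: Job 1 at 146, Job 2 at 76, Job 3 at 101, Job 4 at 146. The latest is minute 146.

146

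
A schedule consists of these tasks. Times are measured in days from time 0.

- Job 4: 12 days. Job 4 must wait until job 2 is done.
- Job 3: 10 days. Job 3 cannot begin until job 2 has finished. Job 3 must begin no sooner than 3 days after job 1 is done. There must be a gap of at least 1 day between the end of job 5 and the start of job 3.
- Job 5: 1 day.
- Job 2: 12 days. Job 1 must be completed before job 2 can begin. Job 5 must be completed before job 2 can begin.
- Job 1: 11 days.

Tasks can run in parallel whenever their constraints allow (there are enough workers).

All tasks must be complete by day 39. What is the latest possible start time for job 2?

Job 3 must finish by day 39; it takes 10 days, so it must start by 39 − 10 = day 29.
Job 4 must finish by day 39; it takes 12 days, so it must start by 39 − 12 = day 27.
For job 2: job 3 (must start by day 29); job 4 (must start by day 27). The most restrictive is day 27; with a 12-day duration, job 2 must start by day 15.

15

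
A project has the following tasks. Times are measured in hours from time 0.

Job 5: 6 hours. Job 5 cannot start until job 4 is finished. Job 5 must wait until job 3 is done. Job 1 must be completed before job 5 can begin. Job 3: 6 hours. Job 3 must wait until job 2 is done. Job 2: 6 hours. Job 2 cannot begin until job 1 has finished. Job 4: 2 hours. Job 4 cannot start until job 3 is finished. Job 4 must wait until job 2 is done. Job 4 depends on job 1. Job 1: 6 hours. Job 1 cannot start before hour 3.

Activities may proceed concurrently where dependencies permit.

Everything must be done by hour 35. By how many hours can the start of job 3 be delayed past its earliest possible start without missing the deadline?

6

Job 1 waits on its own release at hour 3, so it starts at hour 3 and finishes at 3 + 6 = hour 9.
Job 2 waits on job 1 (finishes hour 9), so it starts at hour 9 and finishes at 9 + 6 = hour 15.
Job 3 cannot begin until job 2 (finishes hour 15). It runs from hour 15 to 15 + 6 = hour 21.

Working backward from the deadline:
To finish by hour 35, job 5 (duration 6) must start no later than hour 29.
Job 4 feeds into job 5 (must start by hour 29); so job 4 must finish by hour 29 and therefore start by hour 27.
For job 3: job 4 (must start by hour 27); job 5 (must start by hour 29). The most restrictive is hour 27; with a 6-hour duration, job 3 must start by hour 21.
So job 3 can start as early as hour 15 and as late as hour 21, giving 21 − 15 = 6 hours of slack.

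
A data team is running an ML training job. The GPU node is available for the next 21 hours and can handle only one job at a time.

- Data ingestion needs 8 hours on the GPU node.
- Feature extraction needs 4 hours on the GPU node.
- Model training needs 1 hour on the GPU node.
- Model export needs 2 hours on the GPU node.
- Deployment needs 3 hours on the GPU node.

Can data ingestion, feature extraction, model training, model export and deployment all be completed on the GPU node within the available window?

Yes

Running back to back, the jobs need 8 + 4 + 1 + 2 + 3 = 18 hours on the GPU node.
Since 18 ≤ 21, they fit within the window.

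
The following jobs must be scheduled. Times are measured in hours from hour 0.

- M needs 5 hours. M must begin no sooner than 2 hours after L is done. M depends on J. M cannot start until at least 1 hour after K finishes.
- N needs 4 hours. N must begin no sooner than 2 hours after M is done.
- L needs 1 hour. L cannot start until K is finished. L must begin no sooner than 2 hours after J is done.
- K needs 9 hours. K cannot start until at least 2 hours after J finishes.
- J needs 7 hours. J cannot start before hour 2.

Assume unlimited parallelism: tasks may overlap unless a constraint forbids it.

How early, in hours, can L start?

J waits on its own release at hour 2, so it starts at hour 2 and finishes at 2 + 7 = hour 9.
K cannot begin until J (finishes hour 9, plus 2-hour gap → hour 11). It runs from hour 11 to 11 + 9 = hour 20.
L waits on K (finishes hour 20); J (finishes hour 9, plus 2-hour gap → hour 11). The latest of these is hour 20, which is the earliest L can start.

20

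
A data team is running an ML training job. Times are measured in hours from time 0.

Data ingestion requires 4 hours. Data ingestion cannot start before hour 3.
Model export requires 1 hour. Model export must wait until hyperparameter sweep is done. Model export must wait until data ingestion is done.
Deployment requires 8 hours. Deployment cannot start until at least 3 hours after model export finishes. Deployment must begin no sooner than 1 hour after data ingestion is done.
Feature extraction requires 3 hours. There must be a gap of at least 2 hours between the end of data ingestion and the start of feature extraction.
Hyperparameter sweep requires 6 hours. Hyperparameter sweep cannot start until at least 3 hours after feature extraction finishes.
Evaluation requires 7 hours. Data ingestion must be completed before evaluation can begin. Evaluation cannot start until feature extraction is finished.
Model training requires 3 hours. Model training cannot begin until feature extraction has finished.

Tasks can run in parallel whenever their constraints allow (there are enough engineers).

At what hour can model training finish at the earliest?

After its own release at hour 3, data ingestion can start at hour 3 and finishes at hour 7.
After data ingestion (finishes hour 7, plus 2-hour gap → hour 9), feature extraction can start at hour 9 and finishes at hour 12.
Model training waits on feature extraction (finishes hour 12), so it starts at hour 12 and finishes at 12 + 3 = hour 15.

15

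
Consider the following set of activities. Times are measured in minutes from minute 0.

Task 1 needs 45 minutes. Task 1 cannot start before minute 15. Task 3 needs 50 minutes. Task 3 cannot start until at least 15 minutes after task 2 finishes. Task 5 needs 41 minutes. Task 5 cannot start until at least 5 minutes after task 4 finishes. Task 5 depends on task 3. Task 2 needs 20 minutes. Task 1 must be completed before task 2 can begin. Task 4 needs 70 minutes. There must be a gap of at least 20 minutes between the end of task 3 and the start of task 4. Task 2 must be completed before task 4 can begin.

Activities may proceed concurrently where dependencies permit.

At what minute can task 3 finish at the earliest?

Task 1 cannot begin until its own release at minute 15. It runs from minute 15 to 15 + 45 = minute 60.
Task 2 cannot begin until task 1 (finishes minute 60). It runs from minute 60 to 60 + 20 = minute 80.
After task 2 (finishes minute 80, plus 15-minute gap → minute 95), task 3 can start at minute 95 and finishes at minute 145.

145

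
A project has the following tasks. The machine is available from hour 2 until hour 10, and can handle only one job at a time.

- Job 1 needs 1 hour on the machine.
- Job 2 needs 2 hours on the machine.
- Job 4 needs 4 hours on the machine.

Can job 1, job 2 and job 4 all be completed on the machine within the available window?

The machine window is 10 − 2 = 8 hours.
Running back to back, the jobs need 1 + 2 + 4 = 7 hours on the machine.
Since 7 ≤ 8, they fit within the window.

Yes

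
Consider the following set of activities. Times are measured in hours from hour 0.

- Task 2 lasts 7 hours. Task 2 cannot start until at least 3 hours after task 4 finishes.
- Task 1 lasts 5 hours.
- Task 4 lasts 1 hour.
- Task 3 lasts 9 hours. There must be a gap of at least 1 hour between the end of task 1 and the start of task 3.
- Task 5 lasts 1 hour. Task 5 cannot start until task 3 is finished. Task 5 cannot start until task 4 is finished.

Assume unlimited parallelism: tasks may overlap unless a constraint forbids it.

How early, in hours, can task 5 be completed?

16

Task 4 can start immediately at hour 0; it finishes at hour 1.
Nothing blocks task 1, so it runs from hour 0 to hour 5.
After task 1 (finishes hour 5, plus 1-hour gap → hour 6), task 3 can start at hour 6 and finishes at hour 15.
Task 5 needs all of task 3 (finishes hour 15); task 4 (finishes hour 1). That puts its earliest start at hour 15; it finishes at 15 + 1 = hour 16.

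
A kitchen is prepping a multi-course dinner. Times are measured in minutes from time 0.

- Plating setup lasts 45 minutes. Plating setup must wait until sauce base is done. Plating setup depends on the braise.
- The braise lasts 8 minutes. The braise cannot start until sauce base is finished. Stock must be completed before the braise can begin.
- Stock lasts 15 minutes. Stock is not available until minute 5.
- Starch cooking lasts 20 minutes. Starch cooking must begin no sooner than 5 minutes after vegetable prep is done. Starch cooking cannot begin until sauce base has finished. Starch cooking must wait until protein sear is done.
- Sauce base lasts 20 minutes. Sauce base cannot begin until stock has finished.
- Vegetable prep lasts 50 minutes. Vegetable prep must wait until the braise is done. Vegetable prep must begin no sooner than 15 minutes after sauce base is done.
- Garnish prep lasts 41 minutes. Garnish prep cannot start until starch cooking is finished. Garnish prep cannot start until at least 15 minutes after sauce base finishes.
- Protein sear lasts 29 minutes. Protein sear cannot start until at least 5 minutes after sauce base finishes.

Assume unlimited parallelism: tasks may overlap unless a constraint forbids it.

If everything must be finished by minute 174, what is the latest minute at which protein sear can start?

Garnish prep must finish by minute 174; it takes 41 minutes, so it must start by 174 − 41 = minute 133.
Starch cooking must finish before garnish prep (must start by minute 133). With a 20-minute duration, starch cooking must start by 133 − 20 = minute 113.
Protein sear feeds into starch cooking (must start by minute 113); so protein sear must finish by minute 113 and therefore start by minute 84.

84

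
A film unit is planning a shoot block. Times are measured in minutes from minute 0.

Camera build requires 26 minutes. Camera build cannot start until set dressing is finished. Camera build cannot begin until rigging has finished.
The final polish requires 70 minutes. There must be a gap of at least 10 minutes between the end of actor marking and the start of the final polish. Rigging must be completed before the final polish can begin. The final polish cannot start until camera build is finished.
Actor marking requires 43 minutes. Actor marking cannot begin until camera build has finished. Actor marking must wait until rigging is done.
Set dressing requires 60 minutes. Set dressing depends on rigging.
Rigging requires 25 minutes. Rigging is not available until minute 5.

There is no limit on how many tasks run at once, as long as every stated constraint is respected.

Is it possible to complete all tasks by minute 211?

Rigging waits on its own release at minute 5, so it starts at minute 5 and finishes at 5 + 25 = minute 30.
Set dressing waits on rigging (finishes minute 30), so it starts at minute 30 and finishes at 30 + 60 = minute 90.
For camera build: set dressing (finishes minute 90); rigging (finishes minute 30). Taking the maximum gives a start of minute 90, and it finishes at 90 + 26 = minute 116.
For actor marking: camera build (finishes minute 116); rigging (finishes minute 30). Taking the maximum gives a start of minute 116, and it finishes at 116 + 43 = minute 159.
The final polish has to wait for actor marking (finishes minute 159, plus 10-minute gap → minute 169); rigging (finishes minute 30); camera build (finishes minute 116). The latest of these is minute 169, so the final polish runs minute 169 to 169 + 70 = minute 239.
The earliest everything can be done is minute 239, which is after the deadline of 211, so it is not possible.

No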